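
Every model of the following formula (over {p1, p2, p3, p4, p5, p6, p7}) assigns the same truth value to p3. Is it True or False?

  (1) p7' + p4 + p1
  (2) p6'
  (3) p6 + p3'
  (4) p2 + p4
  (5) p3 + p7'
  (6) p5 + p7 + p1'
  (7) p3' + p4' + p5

Suppose p3 = 1.
The clause (p6') is unit, so p6 = 0.
That conflicts with the unit clause (p6).
So every satisfying assignment has p3 = False.

False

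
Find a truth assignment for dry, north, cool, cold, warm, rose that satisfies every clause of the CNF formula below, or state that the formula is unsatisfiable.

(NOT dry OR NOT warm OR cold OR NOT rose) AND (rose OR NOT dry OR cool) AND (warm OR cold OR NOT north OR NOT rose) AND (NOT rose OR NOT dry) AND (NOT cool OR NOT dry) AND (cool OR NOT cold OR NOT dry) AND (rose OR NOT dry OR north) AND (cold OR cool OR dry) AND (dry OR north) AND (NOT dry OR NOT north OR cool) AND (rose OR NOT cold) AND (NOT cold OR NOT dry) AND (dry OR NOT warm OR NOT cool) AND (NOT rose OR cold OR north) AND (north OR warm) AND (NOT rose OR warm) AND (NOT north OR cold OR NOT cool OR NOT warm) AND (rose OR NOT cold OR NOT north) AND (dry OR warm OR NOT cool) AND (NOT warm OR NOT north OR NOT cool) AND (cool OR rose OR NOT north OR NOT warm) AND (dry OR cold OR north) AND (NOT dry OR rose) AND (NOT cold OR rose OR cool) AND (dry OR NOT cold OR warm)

Branch on rose: set rose = true.
From the singleton clause (NOT dry), dry = false.
From the singleton clause (north), north = true.
From the singleton clause (warm), warm = true.
From the singleton clause (NOT cool), cool = false.
From the singleton clause (cold), cold = true.
Every clause now holds.

dry ↦ false,  north ↦ true,  cool ↦ false,  cold ↦ true,  warm ↦ true,  rose ↦ true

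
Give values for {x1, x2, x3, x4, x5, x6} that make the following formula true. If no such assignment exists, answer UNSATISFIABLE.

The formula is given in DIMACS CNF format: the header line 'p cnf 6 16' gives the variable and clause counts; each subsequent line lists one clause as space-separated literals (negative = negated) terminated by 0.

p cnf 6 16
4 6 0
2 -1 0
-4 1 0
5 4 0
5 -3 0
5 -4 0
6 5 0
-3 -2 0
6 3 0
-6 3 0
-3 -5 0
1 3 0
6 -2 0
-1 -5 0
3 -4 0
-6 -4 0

Branch on x4: set x4 = True.
(x1) alone gives x1 = True.
(x2) alone gives x2 = True.
(x5) alone gives x5 = True.
That conflicts with the unit clause (¬x5).
Backtrack on x4: now try x4 = False.
(x6) alone gives x6 = True.
(x5) alone gives x5 = True.
(x3) alone gives x3 = True.
That conflicts with the unit clause (¬x3).
Either choice for x4 ends in contradiction.

UNSATISFIABLE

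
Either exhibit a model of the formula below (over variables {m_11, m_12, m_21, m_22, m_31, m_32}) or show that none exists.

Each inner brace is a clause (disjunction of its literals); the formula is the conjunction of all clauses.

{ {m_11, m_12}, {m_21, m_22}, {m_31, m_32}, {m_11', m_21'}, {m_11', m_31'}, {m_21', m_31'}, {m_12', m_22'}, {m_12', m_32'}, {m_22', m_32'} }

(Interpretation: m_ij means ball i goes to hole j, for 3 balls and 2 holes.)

UNSATISFIABLE

Try m_11 = 1.
(m_21') alone gives m_21 = 0.
(m_22) alone gives m_22 = 1.
(m_31') alone gives m_31 = 0.
(m_32) alone gives m_32 = 1.
That conflicts with the unit clause (m_32').
Undo m_11 and try m_11 = 0.
(m_12) alone gives m_12 = 1.
(m_22') alone gives m_22 = 0.
(m_21) alone gives m_21 = 1.
(m_31') alone gives m_31 = 0.
(m_32) alone gives m_32 = 1.
That conflicts with the unit clause (m_32').
Neither m_11 = 1 nor m_11 = 0 works.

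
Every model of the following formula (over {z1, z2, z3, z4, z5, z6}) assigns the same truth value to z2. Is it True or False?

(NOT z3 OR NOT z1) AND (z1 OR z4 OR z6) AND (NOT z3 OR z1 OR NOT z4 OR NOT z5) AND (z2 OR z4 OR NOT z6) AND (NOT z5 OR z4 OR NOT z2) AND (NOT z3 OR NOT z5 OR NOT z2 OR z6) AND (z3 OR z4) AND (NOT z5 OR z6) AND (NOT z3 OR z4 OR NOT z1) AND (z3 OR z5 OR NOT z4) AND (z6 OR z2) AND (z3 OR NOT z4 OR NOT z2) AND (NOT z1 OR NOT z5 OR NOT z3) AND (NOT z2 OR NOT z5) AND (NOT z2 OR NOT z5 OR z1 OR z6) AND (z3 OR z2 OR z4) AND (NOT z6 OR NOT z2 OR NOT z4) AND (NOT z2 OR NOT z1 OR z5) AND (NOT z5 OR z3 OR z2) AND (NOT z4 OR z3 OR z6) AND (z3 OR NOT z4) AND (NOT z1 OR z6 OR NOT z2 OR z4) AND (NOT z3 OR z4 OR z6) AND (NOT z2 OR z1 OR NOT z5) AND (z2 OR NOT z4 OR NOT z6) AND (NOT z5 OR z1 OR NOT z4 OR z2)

Suppose z2 = false.
The clause (z6) is unit, so z6 = true.
The clause (z4) is unit, so z4 = true.
But (NOT z4) is also a unit clause — contradiction.
So every satisfying assignment has z2 = True.

True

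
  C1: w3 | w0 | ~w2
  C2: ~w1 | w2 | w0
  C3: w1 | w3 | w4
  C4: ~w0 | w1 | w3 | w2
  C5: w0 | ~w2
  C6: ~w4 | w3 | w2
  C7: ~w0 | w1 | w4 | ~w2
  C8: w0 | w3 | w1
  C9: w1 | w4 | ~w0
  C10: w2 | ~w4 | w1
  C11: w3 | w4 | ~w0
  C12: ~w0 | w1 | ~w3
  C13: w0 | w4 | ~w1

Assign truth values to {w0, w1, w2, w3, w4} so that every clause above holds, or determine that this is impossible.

w0 ↦ 1; w1 ↦ 1; w2 ↦ 1; w3 ↦ 1; w4 ↦ 0

Try w0 = 1.
Try w1 = 1.
Try w3 = 1.
No clause remains; w2, w4 are free.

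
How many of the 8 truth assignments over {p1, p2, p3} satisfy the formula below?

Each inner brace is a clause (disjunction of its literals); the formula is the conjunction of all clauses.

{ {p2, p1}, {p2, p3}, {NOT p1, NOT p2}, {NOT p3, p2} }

2

There are 2^3 = 8 truth assignments over (p1, p2, p3).
Split on p1. With p1 = true, the clauses containing p1 are satisfied and NOT p1 drops from the rest; 0 of the 2^2 = 4 assignments to the other variables satisfy what remains.
With p1 = false, by the same count on the reduced clause set, 2 assignments work.
Total: 0 + 2 = 2.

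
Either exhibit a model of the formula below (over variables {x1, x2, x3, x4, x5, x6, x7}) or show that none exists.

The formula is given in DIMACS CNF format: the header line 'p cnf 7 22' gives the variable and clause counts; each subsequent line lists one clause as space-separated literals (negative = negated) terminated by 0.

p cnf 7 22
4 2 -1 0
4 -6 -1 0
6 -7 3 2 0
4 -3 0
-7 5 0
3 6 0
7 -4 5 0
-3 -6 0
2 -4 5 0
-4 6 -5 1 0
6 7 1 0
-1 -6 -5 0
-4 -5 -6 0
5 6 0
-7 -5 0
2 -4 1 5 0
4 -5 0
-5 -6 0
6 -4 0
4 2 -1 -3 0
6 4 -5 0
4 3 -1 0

Case x4 = False:
Unit clause (¬x3) forces x3 = False.
Unit clause (x6) forces x6 = True.
Unit clause (¬x1) forces x1 = False.
Unit clause (¬x5) forces x5 = False.
Unit clause (¬x7) forces x7 = False.
Every clause is now satisfied; x2 is unconstrained.

x1 ↦ False, x2 ↦ False, x3 ↦ False, x4 ↦ False, x5 ↦ False, x6 ↦ True, x7 ↦ False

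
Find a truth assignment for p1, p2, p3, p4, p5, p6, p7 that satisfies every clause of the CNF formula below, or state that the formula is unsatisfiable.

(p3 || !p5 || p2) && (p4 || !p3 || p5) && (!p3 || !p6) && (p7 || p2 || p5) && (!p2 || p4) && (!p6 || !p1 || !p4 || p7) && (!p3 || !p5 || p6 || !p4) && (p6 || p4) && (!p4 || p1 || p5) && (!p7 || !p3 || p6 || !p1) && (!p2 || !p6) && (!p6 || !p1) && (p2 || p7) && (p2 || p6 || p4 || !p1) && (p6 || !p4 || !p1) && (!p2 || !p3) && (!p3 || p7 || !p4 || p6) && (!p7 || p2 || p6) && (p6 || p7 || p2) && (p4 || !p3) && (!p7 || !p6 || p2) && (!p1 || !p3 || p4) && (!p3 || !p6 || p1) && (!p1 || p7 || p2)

Branch on p3: set p3 = false.
Branch on p5: set p5 = true.
From the singleton clause (p2), p2 = true.
From the singleton clause (p4), p4 = true.
From the singleton clause (!p6), p6 = false.
From the singleton clause (!p1), p1 = false.
No clause remains; p7 is free.

p1 ↦ false,  p2 ↦ true,  p3 ↦ false,  p4 ↦ true,  p5 ↦ true,  p6 ↦ false,  p7 ↦ true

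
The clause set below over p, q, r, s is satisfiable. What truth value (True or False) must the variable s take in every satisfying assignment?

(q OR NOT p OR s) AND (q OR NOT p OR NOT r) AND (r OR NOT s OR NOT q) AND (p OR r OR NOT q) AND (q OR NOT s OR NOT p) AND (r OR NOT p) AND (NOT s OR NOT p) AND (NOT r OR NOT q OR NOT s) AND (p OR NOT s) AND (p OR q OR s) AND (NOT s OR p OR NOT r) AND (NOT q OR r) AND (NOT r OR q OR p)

False

Suppose s = true.
(NOT p) alone gives p = false.
That conflicts with the unit clause (p).
So every satisfying assignment has s = False.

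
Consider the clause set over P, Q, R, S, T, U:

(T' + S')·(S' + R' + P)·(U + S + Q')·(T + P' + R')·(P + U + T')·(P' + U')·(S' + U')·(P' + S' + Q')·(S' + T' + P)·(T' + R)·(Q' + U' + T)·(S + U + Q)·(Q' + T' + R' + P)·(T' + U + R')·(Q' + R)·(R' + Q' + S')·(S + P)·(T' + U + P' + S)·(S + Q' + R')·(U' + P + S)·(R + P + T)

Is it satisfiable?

Yes, satisfiable

Branch on T: set T = 0.
Branch on P: set P = 1.
(R') alone gives R = 0.
(U') alone gives U = 0.
(Q') alone gives Q = 0.
(S) alone gives S = 1.
Every clause now holds.
A satisfying assignment: P=1; Q=0; R=0; S=1; T=0; U=0.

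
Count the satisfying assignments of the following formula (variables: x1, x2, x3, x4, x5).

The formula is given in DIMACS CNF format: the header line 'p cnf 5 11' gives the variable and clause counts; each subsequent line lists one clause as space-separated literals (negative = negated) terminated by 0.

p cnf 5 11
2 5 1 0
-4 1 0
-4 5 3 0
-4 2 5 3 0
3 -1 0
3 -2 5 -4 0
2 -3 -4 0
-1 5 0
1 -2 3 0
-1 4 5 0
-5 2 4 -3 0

5

There are 2^5 = 32 truth assignments over (x1, x2, x3, x4, x5).
Split on x4. With x4 = True, the clauses containing x4 are satisfied and ¬x4 drops from the rest; 1 of the 2^4 = 16 assignments to the other variables satisfy what remains.
With x4 = False, by the same count on the reduced clause set, 4 assignments work.
(One model: x1=F, x2=F, x3=F, x4=F, x5=T.)
Total: 1 + 4 = 5.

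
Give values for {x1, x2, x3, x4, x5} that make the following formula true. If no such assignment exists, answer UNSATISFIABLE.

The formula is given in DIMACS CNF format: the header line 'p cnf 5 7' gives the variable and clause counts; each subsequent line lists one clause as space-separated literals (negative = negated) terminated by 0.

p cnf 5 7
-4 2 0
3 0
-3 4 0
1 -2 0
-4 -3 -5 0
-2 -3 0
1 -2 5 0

Unit clause (x3) forces x3 = True.
Unit clause (x4) forces x4 = True.
Unit clause (x2) forces x2 = True.
Now (¬x2) is unsatisfied and unit — conflict.

UNSATISFIABLE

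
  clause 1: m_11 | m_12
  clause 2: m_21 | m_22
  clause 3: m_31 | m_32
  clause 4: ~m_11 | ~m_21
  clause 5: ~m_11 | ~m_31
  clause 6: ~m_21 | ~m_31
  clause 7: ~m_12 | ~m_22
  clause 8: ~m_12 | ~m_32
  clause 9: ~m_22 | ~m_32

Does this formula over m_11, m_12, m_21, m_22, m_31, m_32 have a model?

Unsatisfiable

Suppose m_11 = 1.
Unit clause (~m_21) forces m_21 = 0.
Unit clause (m_22) forces m_22 = 1.
Unit clause (~m_31) forces m_31 = 0.
Unit clause (m_32) forces m_32 = 1.
Now (~m_32) is unsatisfied and unit — conflict.
That branch fails; take m_11 = 0 instead.
Unit clause (m_12) forces m_12 = 1.
Unit clause (~m_22) forces m_22 = 0.
Unit clause (m_21) forces m_21 = 1.
Unit clause (~m_31) forces m_31 = 0.
Unit clause (m_32) forces m_32 = 1.
Now (~m_32) is unsatisfied and unit — conflict.
Either choice for m_11 ends in contradiction.
No assignment satisfies every clause.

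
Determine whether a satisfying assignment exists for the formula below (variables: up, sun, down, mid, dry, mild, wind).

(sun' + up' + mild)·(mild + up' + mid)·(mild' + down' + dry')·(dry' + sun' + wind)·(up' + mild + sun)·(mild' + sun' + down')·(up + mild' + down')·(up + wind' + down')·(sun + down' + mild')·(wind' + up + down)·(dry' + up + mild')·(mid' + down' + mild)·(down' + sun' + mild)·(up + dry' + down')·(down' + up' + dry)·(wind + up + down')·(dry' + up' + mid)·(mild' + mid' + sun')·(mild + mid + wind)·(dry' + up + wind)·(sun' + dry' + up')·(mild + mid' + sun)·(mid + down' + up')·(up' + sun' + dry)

Case sun = 0:
Case up = 1:
(mild) alone gives mild = 1.
(down') alone gives down = 0.
Case dry = 0:
All clauses hold; mid, wind can take either value.
A satisfying assignment: up: 1, sun: 0, down: 0, mid: 1, dry: 0, mild: 1, wind: 0.

Yes, satisfiable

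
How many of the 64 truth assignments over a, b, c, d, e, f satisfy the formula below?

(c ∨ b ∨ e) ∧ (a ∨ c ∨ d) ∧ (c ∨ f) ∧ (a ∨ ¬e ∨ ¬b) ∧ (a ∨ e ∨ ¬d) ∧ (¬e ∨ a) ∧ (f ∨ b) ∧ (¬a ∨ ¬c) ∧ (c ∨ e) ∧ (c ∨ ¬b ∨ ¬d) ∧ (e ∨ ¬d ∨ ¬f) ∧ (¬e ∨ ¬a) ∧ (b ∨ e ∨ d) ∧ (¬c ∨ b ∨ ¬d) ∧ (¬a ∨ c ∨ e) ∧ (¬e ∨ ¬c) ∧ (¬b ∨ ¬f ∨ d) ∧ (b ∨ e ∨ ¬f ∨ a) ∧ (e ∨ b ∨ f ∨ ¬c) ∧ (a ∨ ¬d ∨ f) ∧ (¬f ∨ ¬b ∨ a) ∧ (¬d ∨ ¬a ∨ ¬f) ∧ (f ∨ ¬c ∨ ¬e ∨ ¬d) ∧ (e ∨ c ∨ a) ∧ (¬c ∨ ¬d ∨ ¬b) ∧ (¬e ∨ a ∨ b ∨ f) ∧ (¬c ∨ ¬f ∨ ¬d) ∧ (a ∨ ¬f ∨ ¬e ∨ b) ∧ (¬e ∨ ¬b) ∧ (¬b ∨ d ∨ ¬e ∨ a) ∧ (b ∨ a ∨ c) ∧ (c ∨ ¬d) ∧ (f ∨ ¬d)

1

There are 2^6 = 64 truth assignments over (a, b, c, d, e, f).
Split on c. With c = True, the clauses containing c are satisfied and ¬c drops from the rest; 1 of the 2^5 = 32 assignments to the other variables satisfy what remains.
With c = False, by the same count on the reduced clause set, 0 assignments work.
Total: 1 + 0 = 1.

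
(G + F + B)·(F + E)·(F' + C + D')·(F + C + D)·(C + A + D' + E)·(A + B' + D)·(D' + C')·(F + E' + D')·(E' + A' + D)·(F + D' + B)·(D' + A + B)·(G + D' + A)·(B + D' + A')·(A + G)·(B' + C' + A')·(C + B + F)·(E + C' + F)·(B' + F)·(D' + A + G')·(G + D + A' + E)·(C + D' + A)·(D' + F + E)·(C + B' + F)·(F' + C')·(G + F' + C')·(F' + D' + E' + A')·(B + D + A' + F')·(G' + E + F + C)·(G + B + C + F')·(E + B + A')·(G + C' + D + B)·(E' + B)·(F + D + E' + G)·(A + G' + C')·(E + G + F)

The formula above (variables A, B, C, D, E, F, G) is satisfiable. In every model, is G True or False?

True

Suppose G = 0.
(A) alone gives A = 1.
Case F = 1:
(C') alone gives C = 0.
(D') alone gives D = 0.
(E') alone gives E = 0.
Now (E) is unsatisfied and unit — conflict.
That branch fails; take F = 0 instead.
(B) alone gives B = 1.
Now (B') is unsatisfied and unit — conflict.
Either choice for F ends in contradiction.
So every satisfying assignment has G = True.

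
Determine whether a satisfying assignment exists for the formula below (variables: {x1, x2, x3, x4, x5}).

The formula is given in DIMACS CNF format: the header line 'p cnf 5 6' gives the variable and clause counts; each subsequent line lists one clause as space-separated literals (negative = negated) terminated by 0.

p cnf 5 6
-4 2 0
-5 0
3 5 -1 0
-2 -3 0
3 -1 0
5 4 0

Yes

(¬x5) alone gives x5 = False.
(x4) alone gives x4 = True.
(x2) alone gives x2 = True.
(¬x3) alone gives x3 = False.
(¬x1) alone gives x1 = False.
All clauses are satisfied.
A satisfying assignment: x1 ↦ False, x2 ↦ True, x3 ↦ False, x4 ↦ True, x5 ↦ False.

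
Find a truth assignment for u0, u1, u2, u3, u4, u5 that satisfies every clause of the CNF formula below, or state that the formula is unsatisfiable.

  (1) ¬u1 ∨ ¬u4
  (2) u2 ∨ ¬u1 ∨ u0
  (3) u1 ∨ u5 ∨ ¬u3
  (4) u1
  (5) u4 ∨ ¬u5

u0: True,  u1: True,  u2: False,  u3: True,  u4: False,  u5: False

From the singleton clause (u1), u1 = True.
From the singleton clause (¬u4), u4 = False.
From the singleton clause (¬u5), u5 = False.
Branch on u2: set u2 = False.
From the singleton clause (u0), u0 = True.
No clause remains; u3 is free.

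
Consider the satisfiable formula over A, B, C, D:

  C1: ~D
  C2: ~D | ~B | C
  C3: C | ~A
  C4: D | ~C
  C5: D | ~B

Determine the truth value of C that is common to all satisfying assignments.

False

Suppose C = 1.
The clause (~D) is unit, so D = 0.
That conflicts with the unit clause (D).
So every satisfying assignment has C = False.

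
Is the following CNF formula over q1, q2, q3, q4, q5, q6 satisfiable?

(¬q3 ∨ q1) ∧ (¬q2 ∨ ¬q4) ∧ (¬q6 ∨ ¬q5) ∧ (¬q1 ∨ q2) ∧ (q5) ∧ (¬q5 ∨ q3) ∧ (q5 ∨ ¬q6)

The clause (q5) is unit, so q5 = True.
The clause (¬q6) is unit, so q6 = False.
The clause (q3) is unit, so q3 = True.
The clause (q1) is unit, so q1 = True.
The clause (q2) is unit, so q2 = True.
The clause (¬q4) is unit, so q4 = False.
Every clause now holds.
A satisfying assignment: q1 ↦ True, q2 ↦ True, q3 ↦ True, q4 ↦ False, q5 ↦ True, q6 ↦ False.

Yes, satisfiable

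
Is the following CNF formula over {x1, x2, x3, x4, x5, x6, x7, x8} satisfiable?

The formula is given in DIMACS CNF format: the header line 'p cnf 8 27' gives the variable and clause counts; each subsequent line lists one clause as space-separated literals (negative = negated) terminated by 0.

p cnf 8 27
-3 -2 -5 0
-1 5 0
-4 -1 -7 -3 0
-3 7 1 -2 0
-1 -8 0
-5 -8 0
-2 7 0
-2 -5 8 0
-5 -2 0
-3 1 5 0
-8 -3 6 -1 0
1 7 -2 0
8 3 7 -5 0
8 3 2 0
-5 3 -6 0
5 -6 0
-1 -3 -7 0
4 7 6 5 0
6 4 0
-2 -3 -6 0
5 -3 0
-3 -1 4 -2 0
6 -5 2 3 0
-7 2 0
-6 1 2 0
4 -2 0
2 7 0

Suppose x1 = False.
Suppose x5 = False.
The clause (¬x3) is unit, so x3 = False.
The clause (¬x6) is unit, so x6 = False.
The clause (x4) is unit, so x4 = True.
Suppose x2 = True.
The clause (x7) is unit, so x7 = True.
Every clause is now satisfied; x8 is unconstrained.
A satisfying assignment: x1 ↦ False,  x2 ↦ True,  x3 ↦ False,  x4 ↦ True,  x5 ↦ False,  x6 ↦ False,  x7 ↦ True,  x8 ↦ True.

Yes, satisfiable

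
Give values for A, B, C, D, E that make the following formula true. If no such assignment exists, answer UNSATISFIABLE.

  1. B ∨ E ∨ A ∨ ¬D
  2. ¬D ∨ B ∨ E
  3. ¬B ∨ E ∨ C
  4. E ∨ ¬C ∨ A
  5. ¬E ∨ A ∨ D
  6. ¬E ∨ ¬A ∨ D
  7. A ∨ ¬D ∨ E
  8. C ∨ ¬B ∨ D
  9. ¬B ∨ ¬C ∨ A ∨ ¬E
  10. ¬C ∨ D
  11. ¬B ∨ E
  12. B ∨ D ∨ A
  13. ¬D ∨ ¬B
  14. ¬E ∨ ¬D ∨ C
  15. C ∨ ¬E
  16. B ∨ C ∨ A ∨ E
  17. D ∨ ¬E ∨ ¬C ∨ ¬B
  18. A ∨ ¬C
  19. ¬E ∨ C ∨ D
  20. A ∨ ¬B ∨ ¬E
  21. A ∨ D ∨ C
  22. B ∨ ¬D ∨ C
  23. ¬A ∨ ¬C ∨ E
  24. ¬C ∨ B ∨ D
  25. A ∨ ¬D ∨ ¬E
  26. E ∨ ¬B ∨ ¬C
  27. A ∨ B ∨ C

Try C = False.
The clause (¬E) is unit, so E = False.
The clause (¬B) is unit, so B = False.
The clause (¬D) is unit, so D = False.
The clause (A) is unit, so A = True.
This assignment satisfies each clause.

A=True, B=False, C=False, D=False, E=False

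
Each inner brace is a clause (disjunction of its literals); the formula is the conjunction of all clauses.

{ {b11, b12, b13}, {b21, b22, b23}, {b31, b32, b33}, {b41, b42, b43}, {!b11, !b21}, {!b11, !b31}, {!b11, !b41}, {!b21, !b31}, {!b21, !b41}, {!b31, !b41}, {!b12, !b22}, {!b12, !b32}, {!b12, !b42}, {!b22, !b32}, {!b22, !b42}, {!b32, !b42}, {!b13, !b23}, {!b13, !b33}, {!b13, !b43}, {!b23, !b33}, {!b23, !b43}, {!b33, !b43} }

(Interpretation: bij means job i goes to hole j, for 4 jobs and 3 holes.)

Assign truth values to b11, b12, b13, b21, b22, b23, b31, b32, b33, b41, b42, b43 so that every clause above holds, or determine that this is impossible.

Branch on b11: set b11 = false.
Branch on b12: set b12 = true.
The clause (!b22) is unit, so b22 = false.
The clause (!b32) is unit, so b32 = false.
The clause (!b42) is unit, so b42 = false.
Branch on b21: set b21 = true.
The clause (!b31) is unit, so b31 = false.
The clause (b33) is unit, so b33 = true.
The clause (!b41) is unit, so b41 = false.
The clause (b43) is unit, so b43 = true.
But (!b43) is also a unit clause — contradiction.
Backtrack on b21: now try b21 = false.
The clause (b23) is unit, so b23 = true.
The clause (!b13) is unit, so b13 = false.
The clause (!b33) is unit, so b33 = false.
The clause (b31) is unit, so b31 = true.
The clause (!b41) is unit, so b41 = false.
The clause (b43) is unit, so b43 = true.
But (!b43) is also a unit clause — contradiction.
Neither b21 = true nor b21 = false works.
Backtrack on b12: now try b12 = false.
The clause (b13) is unit, so b13 = true.
The clause (!b23) is unit, so b23 = false.
The clause (!b33) is unit, so b33 = false.
The clause (!b43) is unit, so b43 = false.
Branch on b21: set b21 = true.
The clause (!b31) is unit, so b31 = false.
The clause (b32) is unit, so b32 = true.
The clause (!b41) is unit, so b41 = false.
The clause (b42) is unit, so b42 = true.
But (!b42) is also a unit clause — contradiction.
Backtrack on b21: now try b21 = false.
The clause (b22) is unit, so b22 = true.
The clause (!b32) is unit, so b32 = false.
The clause (b31) is unit, so b31 = true.
The clause (!b41) is unit, so b41 = false.
The clause (b42) is unit, so b42 = true.
But (!b42) is also a unit clause — contradiction.
Neither b21 = true nor b21 = false works.
Neither b12 = true nor b12 = false works.
Backtrack on b11: now try b11 = true.
The clause (!b21) is unit, so b21 = false.
The clause (!b31) is unit, so b31 = false.
The clause (!b41) is unit, so b41 = false.
Branch on b22: set b22 = true.
The clause (!b12) is unit, so b12 = false.
The clause (!b32) is unit, so b32 = false.
The clause (b33) is unit, so b33 = true.
The clause (!b42) is unit, so b42 = false.
The clause (b43) is unit, so b43 = true.
But (!b43) is also a unit clause — contradiction.
Backtrack on b22: now try b22 = false.
The clause (b23) is unit, so b23 = true.
The clause (!b13) is unit, so b13 = false.
The clause (!b33) is unit, so b33 = false.
The clause (b32) is unit, so b32 = true.
The clause (!b12) is unit, so b12 = false.
The clause (!b42) is unit, so b42 = false.
The clause (b43) is unit, so b43 = true.
But (!b43) is also a unit clause — contradiction.
Neither b22 = true nor b22 = false works.
Neither b11 = true nor b11 = false works.

UNSATISFIABLE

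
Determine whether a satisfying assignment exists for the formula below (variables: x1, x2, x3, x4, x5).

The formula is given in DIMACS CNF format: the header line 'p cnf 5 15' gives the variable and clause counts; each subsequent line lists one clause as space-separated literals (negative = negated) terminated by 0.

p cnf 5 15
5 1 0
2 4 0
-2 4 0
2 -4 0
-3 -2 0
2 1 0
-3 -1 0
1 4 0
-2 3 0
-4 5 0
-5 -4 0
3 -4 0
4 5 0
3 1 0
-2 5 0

No, unsatisfiable

Case x5 = True:
The clause (¬x4) is unit, so x4 = False.
The clause (x2) is unit, so x2 = True.
That conflicts with the unit clause (¬x2).
That branch fails; take x5 = False instead.
The clause (x1) is unit, so x1 = True.
The clause (¬x3) is unit, so x3 = False.
The clause (¬x2) is unit, so x2 = False.
The clause (x4) is unit, so x4 = True.
That conflicts with the unit clause (¬x4).
Either choice for x5 ends in contradiction.
No assignment satisfies every clause.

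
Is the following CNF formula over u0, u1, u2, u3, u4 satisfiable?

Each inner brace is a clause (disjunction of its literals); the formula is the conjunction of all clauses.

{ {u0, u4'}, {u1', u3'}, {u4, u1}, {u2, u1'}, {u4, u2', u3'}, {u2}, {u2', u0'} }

Yes

(u2) alone gives u2 = 1.
(u0') alone gives u0 = 0.
(u4') alone gives u4 = 0.
(u1) alone gives u1 = 1.
(u3') alone gives u3 = 0.
Every clause now holds.
A satisfying assignment: u0 ↦ 0,  u1 ↦ 1,  u2 ↦ 1,  u3 ↦ 0,  u4 ↦ 0.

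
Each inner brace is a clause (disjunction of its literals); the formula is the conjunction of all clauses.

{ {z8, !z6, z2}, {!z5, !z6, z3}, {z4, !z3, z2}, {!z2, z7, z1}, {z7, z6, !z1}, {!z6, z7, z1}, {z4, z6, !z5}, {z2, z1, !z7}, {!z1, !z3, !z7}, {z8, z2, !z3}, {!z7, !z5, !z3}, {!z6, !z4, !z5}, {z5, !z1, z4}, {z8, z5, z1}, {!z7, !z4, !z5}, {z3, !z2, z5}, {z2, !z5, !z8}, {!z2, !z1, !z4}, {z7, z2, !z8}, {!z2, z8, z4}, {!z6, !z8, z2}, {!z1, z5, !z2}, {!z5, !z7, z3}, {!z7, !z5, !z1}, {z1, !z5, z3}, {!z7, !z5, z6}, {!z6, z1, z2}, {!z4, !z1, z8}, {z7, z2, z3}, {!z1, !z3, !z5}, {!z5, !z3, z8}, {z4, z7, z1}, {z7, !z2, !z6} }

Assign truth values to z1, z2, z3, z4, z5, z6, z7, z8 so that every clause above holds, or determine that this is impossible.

Try z8 = true.
Try z2 = true.
Try z7 = true.
Try z1 = false.
Try z5 = false.
Unit clause (z3) forces z3 = true.
No clause remains; z4, z6 are free.

z1=false,  z2=true,  z3=true,  z4=true,  z5=false,  z6=true,  z7=true,  z8=true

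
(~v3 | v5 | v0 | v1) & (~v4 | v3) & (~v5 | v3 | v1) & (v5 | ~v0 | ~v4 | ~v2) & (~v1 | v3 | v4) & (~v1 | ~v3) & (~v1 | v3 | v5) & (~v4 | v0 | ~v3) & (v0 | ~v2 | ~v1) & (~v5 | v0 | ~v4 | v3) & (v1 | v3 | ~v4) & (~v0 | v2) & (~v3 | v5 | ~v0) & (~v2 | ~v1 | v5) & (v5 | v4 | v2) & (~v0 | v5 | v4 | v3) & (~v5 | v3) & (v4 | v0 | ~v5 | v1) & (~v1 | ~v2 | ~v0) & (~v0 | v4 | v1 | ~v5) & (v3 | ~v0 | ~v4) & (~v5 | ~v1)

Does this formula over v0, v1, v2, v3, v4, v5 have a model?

Branch on v4: set v4 = 0.
Branch on v1: set v1 = 0.
Branch on v5: set v5 = 0.
Unit clause (v2) forces v2 = 1.
Branch on v3: set v3 = 0.
Unit clause (~v0) forces v0 = 0.
This assignment satisfies each clause.
A satisfying assignment: v0: 0; v1: 0; v2: 1; v3: 0; v4: 0; v5: 0.

Yes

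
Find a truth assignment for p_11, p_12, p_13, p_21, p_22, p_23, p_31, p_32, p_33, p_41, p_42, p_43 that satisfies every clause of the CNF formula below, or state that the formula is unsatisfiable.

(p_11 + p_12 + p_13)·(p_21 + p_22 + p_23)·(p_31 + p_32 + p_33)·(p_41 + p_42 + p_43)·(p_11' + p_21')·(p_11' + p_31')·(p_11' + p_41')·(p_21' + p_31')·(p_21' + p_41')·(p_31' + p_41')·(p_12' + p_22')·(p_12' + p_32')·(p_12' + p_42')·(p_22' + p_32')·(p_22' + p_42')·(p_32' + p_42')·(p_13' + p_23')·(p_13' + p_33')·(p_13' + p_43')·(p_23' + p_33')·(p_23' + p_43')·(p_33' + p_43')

UNSATISFIABLE

Suppose p_11 = 0.
Suppose p_12 = 1.
The clause (p_22') is unit, so p_22 = 0.
The clause (p_32') is unit, so p_32 = 0.
The clause (p_42') is unit, so p_42 = 0.
Suppose p_21 = 1.
The clause (p_31') is unit, so p_31 = 0.
The clause (p_33) is unit, so p_33 = 1.
The clause (p_41') is unit, so p_41 = 0.
The clause (p_43) is unit, so p_43 = 1.
That conflicts with the unit clause (p_43').
That branch fails; take p_21 = 0 instead.
The clause (p_23) is unit, so p_23 = 1.
The clause (p_13') is unit, so p_13 = 0.
The clause (p_33') is unit, so p_33 = 0.
The clause (p_31) is unit, so p_31 = 1.
The clause (p_41') is unit, so p_41 = 0.
The clause (p_43) is unit, so p_43 = 1.
That conflicts with the unit clause (p_43').
Either choice for p_21 ends in contradiction.
That branch fails; take p_12 = 0 instead.
The clause (p_13) is unit, so p_13 = 1.
The clause (p_23') is unit, so p_23 = 0.
The clause (p_33') is unit, so p_33 = 0.
The clause (p_43') is unit, so p_43 = 0.
Suppose p_21 = 1.
The clause (p_31') is unit, so p_31 = 0.
The clause (p_32) is unit, so p_32 = 1.
The clause (p_41') is unit, so p_41 = 0.
The clause (p_42) is unit, so p_42 = 1.
That conflicts with the unit clause (p_42').
That branch fails; take p_21 = 0 instead.
The clause (p_22) is unit, so p_22 = 1.
The clause (p_32') is unit, so p_32 = 0.
The clause (p_31) is unit, so p_31 = 1.
The clause (p_41') is unit, so p_41 = 0.
The clause (p_42) is unit, so p_42 = 1.
That conflicts with the unit clause (p_42').
Either choice for p_21 ends in contradiction.
Either choice for p_12 ends in contradiction.
That branch fails; take p_11 = 1 instead.
The clause (p_21') is unit, so p_21 = 0.
The clause (p_31') is unit, so p_31 = 0.
The clause (p_41') is unit, so p_41 = 0.
Suppose p_22 = 1.
The clause (p_12') is unit, so p_12 = 0.
The clause (p_32') is unit, so p_32 = 0.
The clause (p_33) is unit, so p_33 = 1.
The clause (p_42') is unit, so p_42 = 0.
The clause (p_43) is unit, so p_43 = 1.
That conflicts with the unit clause (p_43').
That branch fails; take p_22 = 0 instead.
The clause (p_23) is unit, so p_23 = 1.
The clause (p_13') is unit, so p_13 = 0.
The clause (p_33') is unit, so p_33 = 0.
The clause (p_32) is unit, so p_32 = 1.
The clause (p_12') is unit, so p_12 = 0.
The clause (p_42') is unit, so p_42 = 0.
The clause (p_43) is unit, so p_43 = 1.
That conflicts with the unit clause (p_43').
Either choice for p_22 ends in contradiction.
Either choice for p_11 ends in contradiction.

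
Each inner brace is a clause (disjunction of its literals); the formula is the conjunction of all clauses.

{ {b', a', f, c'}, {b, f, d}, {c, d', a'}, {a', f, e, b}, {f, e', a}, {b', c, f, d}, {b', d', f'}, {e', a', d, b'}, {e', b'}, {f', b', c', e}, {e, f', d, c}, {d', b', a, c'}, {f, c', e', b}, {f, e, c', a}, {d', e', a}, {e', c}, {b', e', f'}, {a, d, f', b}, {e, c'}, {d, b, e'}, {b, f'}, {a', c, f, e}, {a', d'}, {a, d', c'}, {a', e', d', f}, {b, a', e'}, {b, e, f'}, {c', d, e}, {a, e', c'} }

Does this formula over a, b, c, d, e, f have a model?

Try e = 0.
(c') alone gives c = 0.
Try d = 1.
(a') alone gives a = 0.
Try b = 1.
(f') alone gives f = 0.
All clauses are satisfied.
A satisfying assignment: a=0; b=1; c=0; d=1; e=0; f=0.

Yes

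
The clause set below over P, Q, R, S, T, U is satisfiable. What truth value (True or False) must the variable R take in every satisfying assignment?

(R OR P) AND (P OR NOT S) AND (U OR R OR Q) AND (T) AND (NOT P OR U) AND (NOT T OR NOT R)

False

Suppose R = true.
The clause (T) is unit, so T = true.
But (NOT T) is also a unit clause — contradiction.
So every satisfying assignment has R = False.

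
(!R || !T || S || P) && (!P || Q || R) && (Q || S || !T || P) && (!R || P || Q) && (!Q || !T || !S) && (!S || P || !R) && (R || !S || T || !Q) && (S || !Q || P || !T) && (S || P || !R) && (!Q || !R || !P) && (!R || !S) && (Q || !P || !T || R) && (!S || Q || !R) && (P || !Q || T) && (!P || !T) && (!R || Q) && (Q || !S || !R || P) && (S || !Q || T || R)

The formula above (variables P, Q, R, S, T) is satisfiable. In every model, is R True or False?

Suppose R = true.
From the singleton clause (!S), S = false.
From the singleton clause (P), P = true.
From the singleton clause (!Q), Q = false.
That conflicts with the unit clause (Q).
So every satisfying assignment has R = False.

False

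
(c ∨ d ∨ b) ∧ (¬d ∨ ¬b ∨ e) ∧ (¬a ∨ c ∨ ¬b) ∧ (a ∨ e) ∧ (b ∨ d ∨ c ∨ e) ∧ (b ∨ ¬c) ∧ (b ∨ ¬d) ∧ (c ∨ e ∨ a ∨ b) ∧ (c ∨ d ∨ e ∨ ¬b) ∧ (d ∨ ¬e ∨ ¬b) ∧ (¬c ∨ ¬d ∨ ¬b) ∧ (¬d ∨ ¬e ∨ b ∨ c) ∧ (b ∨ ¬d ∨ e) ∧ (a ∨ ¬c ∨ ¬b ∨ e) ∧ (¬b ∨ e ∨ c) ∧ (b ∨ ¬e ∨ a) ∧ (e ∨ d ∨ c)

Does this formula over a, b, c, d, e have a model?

Yes

Suppose a = True.
Suppose c = True.
(b) alone gives b = True.
(¬d) alone gives d = False.
(¬e) alone gives e = False.
This assignment satisfies each clause.
A satisfying assignment: a ↦ True, b ↦ True, c ↦ True, d ↦ False, e ↦ False.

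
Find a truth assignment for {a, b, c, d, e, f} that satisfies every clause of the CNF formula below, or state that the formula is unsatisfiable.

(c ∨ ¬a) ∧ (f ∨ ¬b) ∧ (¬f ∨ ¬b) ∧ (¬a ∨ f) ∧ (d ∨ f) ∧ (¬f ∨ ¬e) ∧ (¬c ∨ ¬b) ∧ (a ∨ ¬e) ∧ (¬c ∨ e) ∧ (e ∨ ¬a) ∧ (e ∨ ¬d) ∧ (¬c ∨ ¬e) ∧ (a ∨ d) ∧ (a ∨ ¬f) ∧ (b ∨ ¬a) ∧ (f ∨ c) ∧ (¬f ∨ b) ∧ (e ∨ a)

Branch on c: set c = True.
The clause (¬b) is unit, so b = False.
The clause (e) is unit, so e = True.
But (¬e) is also a unit clause — contradiction.
That branch fails; take c = False instead.
The clause (¬a) is unit, so a = False.
The clause (¬e) is unit, so e = False.
But (e) is also a unit clause — contradiction.
Both values of c lead to a conflict.

UNSATISFIABLE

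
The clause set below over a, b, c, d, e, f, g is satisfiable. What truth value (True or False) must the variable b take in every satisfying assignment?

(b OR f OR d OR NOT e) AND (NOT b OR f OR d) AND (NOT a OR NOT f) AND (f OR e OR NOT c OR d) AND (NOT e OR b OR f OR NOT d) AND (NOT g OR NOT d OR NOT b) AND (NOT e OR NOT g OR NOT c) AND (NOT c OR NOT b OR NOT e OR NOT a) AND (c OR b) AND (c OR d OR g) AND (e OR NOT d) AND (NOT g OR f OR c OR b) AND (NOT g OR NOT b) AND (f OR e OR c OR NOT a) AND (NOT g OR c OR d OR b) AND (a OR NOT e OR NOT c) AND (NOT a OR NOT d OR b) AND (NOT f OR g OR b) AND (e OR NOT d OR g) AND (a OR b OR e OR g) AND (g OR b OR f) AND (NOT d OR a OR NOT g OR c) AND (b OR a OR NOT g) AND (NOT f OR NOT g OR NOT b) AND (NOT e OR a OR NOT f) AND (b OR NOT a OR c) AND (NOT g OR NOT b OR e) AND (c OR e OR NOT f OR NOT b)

Suppose b = false.
The clause (c) is unit, so c = true.
Branch on a: set a = false.
The clause (NOT e) is unit, so e = false.
The clause (NOT d) is unit, so d = false.
The clause (f) is unit, so f = true.
The clause (g) is unit, so g = true.
But (NOT g) is also a unit clause — contradiction.
Undo a and try a = true.
The clause (NOT f) is unit, so f = false.
The clause (NOT d) is unit, so d = false.
The clause (NOT e) is unit, so e = false.
But (e) is also a unit clause — contradiction.
Neither a = true nor a = false works.
So every satisfying assignment has b = True.

True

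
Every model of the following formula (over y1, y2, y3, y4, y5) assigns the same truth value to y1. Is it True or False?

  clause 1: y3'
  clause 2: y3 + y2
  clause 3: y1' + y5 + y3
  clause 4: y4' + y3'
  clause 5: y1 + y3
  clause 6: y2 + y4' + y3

True

Suppose y1 = 0.
The clause (y3') is unit, so y3 = 0.
Now (y3) is unsatisfied and unit — conflict.
So every satisfying assignment has y1 = True.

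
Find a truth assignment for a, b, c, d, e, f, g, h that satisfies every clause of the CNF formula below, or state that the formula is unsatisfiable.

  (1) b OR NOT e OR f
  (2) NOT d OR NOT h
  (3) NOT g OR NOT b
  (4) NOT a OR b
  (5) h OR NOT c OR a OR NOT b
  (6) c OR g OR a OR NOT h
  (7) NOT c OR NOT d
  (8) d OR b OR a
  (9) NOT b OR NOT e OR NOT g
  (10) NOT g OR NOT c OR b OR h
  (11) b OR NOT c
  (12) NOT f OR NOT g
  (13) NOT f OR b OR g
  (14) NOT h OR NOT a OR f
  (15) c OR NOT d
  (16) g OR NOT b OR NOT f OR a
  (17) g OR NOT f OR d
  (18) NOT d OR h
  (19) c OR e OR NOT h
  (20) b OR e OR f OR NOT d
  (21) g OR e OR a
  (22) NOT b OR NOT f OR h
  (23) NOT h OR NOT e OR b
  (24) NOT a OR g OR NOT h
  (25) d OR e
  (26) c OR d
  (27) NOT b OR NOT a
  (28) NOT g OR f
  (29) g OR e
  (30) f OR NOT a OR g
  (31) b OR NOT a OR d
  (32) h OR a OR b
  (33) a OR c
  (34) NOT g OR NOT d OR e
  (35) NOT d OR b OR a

Try d = false.
The clause (e) is unit, so e = true.
The clause (c) is unit, so c = true.
The clause (b) is unit, so b = true.
The clause (NOT g) is unit, so g = false.
The clause (NOT f) is unit, so f = false.
The clause (NOT a) is unit, so a = false.
The clause (h) is unit, so h = true.
Every clause now holds.

a=false; b=true; c=true; d=false; e=true; f=false; g=false; h=true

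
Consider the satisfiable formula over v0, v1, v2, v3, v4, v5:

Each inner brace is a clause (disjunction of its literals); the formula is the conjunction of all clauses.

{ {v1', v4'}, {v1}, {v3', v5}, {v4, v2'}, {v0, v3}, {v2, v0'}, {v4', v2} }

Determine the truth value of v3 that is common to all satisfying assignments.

Suppose v3 = 0.
(v1) alone gives v1 = 1.
(v4') alone gives v4 = 0.
(v2') alone gives v2 = 0.
(v0) alone gives v0 = 1.
Now (v0') is unsatisfied and unit — conflict.
So every satisfying assignment has v3 = True.

True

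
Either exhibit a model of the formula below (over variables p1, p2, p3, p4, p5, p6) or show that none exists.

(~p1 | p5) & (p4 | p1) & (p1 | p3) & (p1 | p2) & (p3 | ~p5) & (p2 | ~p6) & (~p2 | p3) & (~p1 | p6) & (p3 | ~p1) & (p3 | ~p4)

Case p1 = 0:
From the singleton clause (p4), p4 = 1.
From the singleton clause (p3), p3 = 1.
From the singleton clause (p2), p2 = 1.
Every clause is now satisfied; p5, p6 are unconstrained.

p1: 0, p2: 1, p3: 1, p4: 1, p5: 1, p6: 1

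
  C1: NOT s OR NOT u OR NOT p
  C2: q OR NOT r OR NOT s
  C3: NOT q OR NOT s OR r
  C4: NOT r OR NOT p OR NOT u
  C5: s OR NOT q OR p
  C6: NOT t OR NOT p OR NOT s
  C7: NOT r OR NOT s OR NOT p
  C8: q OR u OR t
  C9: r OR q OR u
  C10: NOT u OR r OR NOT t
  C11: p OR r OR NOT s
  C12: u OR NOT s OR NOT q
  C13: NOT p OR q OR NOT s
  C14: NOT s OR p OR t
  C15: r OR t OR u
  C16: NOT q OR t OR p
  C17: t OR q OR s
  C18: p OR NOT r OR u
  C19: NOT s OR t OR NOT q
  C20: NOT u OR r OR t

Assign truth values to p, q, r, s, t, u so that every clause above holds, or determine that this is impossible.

p=true,  q=false,  r=true,  s=false,  t=true,  u=false

Branch on s: set s = false.
Branch on q: set q = false.
(t) alone gives t = true.
Branch on r: set r = true.
Branch on p: set p = true.
(NOT u) alone gives u = false.
This assignment satisfies each clause.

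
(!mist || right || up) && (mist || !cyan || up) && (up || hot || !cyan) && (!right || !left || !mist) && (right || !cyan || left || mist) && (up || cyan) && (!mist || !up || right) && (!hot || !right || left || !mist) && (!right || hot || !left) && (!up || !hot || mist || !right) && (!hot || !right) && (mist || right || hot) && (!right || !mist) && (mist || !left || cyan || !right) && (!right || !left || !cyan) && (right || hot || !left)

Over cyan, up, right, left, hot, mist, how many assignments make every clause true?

5

There are 2^6 = 64 truth assignments over (cyan, up, right, left, hot, mist).
Split on left. With left = true, the clauses containing left are satisfied and !left drops from the rest; 2 of the 2^5 = 32 assignments to the other variables satisfy what remains.
With left = false, by the same count on the reduced clause set, 3 assignments work.
(One model: cyan=F, up=T, right=F, left=F, hot=T, mist=F.)
Total: 2 + 3 = 5.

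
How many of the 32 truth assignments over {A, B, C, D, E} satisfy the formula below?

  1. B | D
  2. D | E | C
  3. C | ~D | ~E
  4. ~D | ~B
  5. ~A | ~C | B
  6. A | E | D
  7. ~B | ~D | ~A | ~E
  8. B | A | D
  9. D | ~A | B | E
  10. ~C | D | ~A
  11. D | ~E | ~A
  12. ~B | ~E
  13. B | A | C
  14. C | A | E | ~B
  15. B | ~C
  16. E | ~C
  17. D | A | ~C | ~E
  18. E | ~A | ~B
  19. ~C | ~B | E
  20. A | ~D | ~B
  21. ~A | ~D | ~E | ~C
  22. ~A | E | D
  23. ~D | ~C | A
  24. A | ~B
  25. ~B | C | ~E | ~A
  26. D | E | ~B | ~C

1

There are 2^5 = 32 truth assignments over (A, B, C, D, E).
Split on D. With D = 1, the clauses containing D are satisfied and ~D drops from the rest; 1 of the 2^4 = 16 assignments to the other variables satisfy what remains.
With D = 0, by the same count on the reduced clause set, 0 assignments work.
Total: 1 + 0 = 1.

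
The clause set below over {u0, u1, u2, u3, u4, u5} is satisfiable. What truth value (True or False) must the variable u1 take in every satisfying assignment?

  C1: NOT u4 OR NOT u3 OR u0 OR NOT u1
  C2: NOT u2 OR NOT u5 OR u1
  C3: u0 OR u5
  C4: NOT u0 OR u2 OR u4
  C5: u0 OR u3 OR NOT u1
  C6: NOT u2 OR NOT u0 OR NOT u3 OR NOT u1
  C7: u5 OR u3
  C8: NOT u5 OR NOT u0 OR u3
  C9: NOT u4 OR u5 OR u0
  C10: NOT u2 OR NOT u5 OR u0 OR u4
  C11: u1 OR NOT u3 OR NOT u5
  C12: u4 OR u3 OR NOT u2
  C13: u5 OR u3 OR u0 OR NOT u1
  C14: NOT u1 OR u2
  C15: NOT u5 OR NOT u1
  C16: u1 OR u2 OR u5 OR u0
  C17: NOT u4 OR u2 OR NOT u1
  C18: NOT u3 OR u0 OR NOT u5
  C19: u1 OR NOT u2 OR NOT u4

Suppose u1 = true.
The clause (u2) is unit, so u2 = true.
The clause (NOT u5) is unit, so u5 = false.
The clause (u0) is unit, so u0 = true.
The clause (NOT u3) is unit, so u3 = false.
Now (u3) is unsatisfied and unit — conflict.
So every satisfying assignment has u1 = False.

False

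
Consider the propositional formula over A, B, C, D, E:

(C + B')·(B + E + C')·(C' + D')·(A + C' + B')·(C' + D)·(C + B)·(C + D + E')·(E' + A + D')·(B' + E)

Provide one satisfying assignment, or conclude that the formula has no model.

Suppose C = 1.
From the singleton clause (D'), D = 0.
That conflicts with the unit clause (D).
Backtrack on C: now try C = 0.
From the singleton clause (B'), B = 0.
That conflicts with the unit clause (B).
Both values of C lead to a conflict.

UNSATISFIABLE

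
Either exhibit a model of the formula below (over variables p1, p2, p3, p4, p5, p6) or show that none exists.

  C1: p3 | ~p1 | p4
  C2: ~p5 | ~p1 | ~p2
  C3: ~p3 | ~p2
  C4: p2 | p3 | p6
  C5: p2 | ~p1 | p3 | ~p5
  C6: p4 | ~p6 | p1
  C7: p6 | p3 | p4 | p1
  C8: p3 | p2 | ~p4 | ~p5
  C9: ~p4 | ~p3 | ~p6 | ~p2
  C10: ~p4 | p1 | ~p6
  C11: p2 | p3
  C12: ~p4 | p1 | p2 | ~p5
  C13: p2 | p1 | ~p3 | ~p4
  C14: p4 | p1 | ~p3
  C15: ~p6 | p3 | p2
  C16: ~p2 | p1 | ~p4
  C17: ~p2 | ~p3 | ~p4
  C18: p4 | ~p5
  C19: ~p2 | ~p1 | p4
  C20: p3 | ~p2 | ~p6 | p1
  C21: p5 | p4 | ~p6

Try p3 = 1.
(~p2) alone gives p2 = 0.
Try p1 = 1.
Try p4 = 1.
All clauses hold; p5, p6 can take either value.

p1 ↦ 1; p2 ↦ 0; p3 ↦ 1; p4 ↦ 1; p5 ↦ 1; p6 ↦ 1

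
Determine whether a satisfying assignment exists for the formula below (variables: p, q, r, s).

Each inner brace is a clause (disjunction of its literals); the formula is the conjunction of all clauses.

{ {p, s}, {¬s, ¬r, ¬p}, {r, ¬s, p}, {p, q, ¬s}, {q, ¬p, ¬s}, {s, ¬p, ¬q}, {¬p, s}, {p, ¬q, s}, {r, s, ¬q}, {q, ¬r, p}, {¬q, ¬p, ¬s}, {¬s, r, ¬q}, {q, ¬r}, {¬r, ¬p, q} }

Case p = False:
The clause (s) is unit, so s = True.
The clause (r) is unit, so r = True.
The clause (q) is unit, so q = True.
Every clause now holds.
A satisfying assignment: p ↦ False, q ↦ True, r ↦ True, s ↦ True.

Yes, satisfiable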